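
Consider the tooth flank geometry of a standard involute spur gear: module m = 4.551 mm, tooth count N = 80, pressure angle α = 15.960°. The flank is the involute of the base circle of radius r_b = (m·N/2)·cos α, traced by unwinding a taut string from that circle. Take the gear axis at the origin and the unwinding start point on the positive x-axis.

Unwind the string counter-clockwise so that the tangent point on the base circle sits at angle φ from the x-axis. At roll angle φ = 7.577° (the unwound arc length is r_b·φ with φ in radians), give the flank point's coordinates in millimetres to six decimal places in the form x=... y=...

pitch radius r_p = m·N/2 = 4.551·80/2 = 182.040000
base radius r_b = r_p·cos α = 182.040000·cos 15.960° = 175.023067
roll angle φ = 7.577° = 0.13224360 rad
x = r_b·(cos φ + φ·sin φ) = 175.023067·(0.99126855 + 0.13224360·0.13185848) = 176.546816
y = r_b·(sin φ − φ·cos φ) = 175.023067·(0.13185848 − 0.13224360·0.99126855) = 0.134691

x=176.546816 y=0.134691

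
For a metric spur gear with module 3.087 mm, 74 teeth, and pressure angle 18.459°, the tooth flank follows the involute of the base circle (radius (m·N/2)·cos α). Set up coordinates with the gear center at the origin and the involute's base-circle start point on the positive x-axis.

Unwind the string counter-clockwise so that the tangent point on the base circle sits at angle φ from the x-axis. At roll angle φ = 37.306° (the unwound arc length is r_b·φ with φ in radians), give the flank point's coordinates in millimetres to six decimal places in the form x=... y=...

x=128.930906 y=9.552586

pitch radius r_p = m·N/2 = 3.087·74/2 = 114.219000
base radius r_b = r_p·cos α = 114.219000·cos 18.459° = 108.342486
roll angle φ = 37.306° = 0.65111253 rad
x = r_b·(cos φ + φ·sin φ) = 108.342486·(0.79541002 + 0.65111253·0.60607170) = 128.930906
y = r_b·(sin φ − φ·cos φ) = 108.342486·(0.60607170 − 0.65111253·0.79541002) = 9.552586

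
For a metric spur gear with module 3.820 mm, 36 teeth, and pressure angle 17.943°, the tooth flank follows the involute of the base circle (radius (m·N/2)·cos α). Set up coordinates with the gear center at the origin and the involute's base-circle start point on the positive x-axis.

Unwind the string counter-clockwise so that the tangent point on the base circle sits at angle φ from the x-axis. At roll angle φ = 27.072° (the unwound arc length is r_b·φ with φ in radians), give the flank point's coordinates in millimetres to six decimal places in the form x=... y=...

pitch radius r_p = m·N/2 = 3.820·36/2 = 68.760000
base radius r_b = r_p·cos α = 68.760000·cos 17.943° = 65.415752
roll angle φ = 27.072° = 0.47249554 rad
x = r_b·(cos φ + φ·sin φ) = 65.415752·(0.89043532 + 0.47249554·0.45510981) = 72.315326
y = r_b·(sin φ − φ·cos φ) = 65.415752·(0.45510981 − 0.47249554·0.89043532) = 2.249196

x=72.315326 y=2.249196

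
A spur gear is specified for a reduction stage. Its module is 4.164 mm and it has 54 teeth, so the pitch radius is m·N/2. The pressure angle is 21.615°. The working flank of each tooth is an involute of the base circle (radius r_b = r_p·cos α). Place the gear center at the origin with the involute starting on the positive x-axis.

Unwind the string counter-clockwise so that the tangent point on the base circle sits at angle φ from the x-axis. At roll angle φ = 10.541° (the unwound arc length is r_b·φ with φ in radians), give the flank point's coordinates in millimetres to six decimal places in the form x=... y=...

pitch radius r_p = m·N/2 = 4.164·54/2 = 112.428000
base radius r_b = r_p·cos α = 112.428000·cos 21.615° = 104.522072
roll angle φ = 10.541° = 0.18397516 rad
x = r_b·(cos φ + φ·sin φ) = 104.522072·(0.98312425 + 0.18397516·0.18293908) = 106.276004
y = r_b·(sin φ − φ·cos φ) = 104.522072·(0.18293908 − 0.18397516·0.98312425) = 0.216219

x=106.276004 y=0.216219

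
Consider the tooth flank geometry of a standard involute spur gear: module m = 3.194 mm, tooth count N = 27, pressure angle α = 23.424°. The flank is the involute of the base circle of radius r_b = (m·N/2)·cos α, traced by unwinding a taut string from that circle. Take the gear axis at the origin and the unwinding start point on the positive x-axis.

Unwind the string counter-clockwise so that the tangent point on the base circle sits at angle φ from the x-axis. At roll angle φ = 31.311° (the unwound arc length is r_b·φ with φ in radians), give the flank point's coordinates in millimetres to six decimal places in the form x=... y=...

pitch radius r_p = m·N/2 = 3.194·27/2 = 43.119000
base radius r_b = r_p·cos α = 43.119000·cos 23.424° = 39.565485
roll angle φ = 31.311° = 0.54648004 rad
x = r_b·(cos φ + φ·sin φ) = 39.565485·(0.85435907 + 0.54648004·0.51968315) = 45.039589
y = r_b·(sin φ − φ·cos φ) = 39.565485·(0.51968315 − 0.54648004·0.85435907) = 2.088779

x=45.039589 y=2.088779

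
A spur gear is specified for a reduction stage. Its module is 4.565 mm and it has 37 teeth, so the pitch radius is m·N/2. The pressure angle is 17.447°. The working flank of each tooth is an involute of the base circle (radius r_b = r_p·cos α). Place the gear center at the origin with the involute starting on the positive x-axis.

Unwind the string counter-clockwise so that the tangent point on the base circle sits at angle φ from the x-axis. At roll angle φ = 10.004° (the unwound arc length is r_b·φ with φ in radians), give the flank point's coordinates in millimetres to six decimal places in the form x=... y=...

x=81.785985 y=0.142517

pitch radius r_p = m·N/2 = 4.565·37/2 = 84.452500
base radius r_b = r_p·cos α = 84.452500·cos 17.447° = 80.567238
roll angle φ = 10.004° = 0.17460274 rad
x = r_b·(cos φ + φ·sin φ) = 80.567238·(0.98479563 + 0.17460274·0.17371693) = 81.785985
y = r_b·(sin φ − φ·cos φ) = 80.567238·(0.17371693 − 0.17460274·0.98479563) = 0.142517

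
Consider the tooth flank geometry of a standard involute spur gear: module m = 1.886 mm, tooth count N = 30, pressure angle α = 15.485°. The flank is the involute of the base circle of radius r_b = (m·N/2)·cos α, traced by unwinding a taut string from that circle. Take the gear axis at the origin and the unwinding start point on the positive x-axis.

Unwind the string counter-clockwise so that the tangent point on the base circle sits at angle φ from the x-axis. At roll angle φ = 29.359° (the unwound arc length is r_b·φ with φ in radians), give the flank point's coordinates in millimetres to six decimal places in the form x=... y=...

x=30.610716 y=1.190867

pitch radius r_p = m·N/2 = 1.886·30/2 = 28.290000
base radius r_b = r_p·cos α = 28.290000·cos 15.485° = 27.263084
roll angle φ = 29.359° = 0.51241122 rad
x = r_b·(cos φ + φ·sin φ) = 27.263084·(0.87156487 + 0.51241122·0.49028020) = 30.610716
y = r_b·(sin φ − φ·cos φ) = 27.263084·(0.49028020 − 0.51241122·0.87156487) = 1.190867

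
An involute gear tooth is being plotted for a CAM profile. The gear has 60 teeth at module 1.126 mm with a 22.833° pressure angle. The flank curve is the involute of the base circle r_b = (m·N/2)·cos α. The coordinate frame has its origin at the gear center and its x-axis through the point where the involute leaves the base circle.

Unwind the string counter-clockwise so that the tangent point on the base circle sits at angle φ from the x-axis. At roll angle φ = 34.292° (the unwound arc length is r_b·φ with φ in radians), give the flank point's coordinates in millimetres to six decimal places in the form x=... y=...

pitch radius r_p = m·N/2 = 1.126·60/2 = 33.780000
base radius r_b = r_p·cos α = 33.780000·cos 22.833° = 31.132993
roll angle φ = 34.292° = 0.59850831 rad
x = r_b·(cos φ + φ·sin φ) = 31.132993·(0.82617697 + 0.59850831·0.56341070) = 36.219593
y = r_b·(sin φ − φ·cos φ) = 31.132993·(0.56341070 − 0.59850831·0.82617697) = 2.146213

x=36.219593 y=2.146213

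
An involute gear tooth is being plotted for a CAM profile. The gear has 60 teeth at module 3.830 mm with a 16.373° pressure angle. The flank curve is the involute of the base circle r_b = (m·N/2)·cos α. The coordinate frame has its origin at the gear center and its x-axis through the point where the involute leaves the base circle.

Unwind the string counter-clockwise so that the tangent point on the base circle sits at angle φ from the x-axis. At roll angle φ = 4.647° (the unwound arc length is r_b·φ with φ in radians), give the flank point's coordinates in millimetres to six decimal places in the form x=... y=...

pitch radius r_p = m·N/2 = 3.830·60/2 = 114.900000
base radius r_b = r_p·cos α = 114.900000·cos 16.373° = 110.240451
roll angle φ = 4.647° = 0.08110545 rad
x = r_b·(cos φ + φ·sin φ) = 110.240451·(0.99671276 + 0.08110545·0.08101656) = 110.602441
y = r_b·(sin φ − φ·cos φ) = 110.240451·(0.08101656 − 0.08110545·0.99671276) = 0.019592

x=110.602441 y=0.019592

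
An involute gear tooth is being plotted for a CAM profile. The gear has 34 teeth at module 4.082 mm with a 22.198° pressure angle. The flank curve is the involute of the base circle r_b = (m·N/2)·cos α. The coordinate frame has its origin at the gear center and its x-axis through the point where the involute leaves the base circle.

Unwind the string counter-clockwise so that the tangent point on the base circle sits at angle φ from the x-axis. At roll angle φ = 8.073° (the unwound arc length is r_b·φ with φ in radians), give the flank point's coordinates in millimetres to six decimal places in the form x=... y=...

x=64.885400 y=0.059790

pitch radius r_p = m·N/2 = 4.082·34/2 = 69.394000
base radius r_b = r_p·cos α = 69.394000·cos 22.198° = 64.250779
roll angle φ = 8.073° = 0.14090043 rad
x = r_b·(cos φ + φ·sin φ) = 64.250779·(0.99008995 + 0.14090043·0.14043468) = 64.885400
y = r_b·(sin φ − φ·cos φ) = 64.250779·(0.14043468 − 0.14090043·0.99008995) = 0.059790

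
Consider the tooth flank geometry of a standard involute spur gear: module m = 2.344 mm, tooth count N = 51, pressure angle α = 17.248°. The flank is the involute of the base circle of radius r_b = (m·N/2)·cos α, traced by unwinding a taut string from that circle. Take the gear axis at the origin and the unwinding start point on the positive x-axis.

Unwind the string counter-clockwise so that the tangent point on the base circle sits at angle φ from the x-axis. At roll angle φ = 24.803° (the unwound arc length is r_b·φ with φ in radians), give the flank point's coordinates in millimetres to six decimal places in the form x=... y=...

pitch radius r_p = m·N/2 = 2.344·51/2 = 59.772000
base radius r_b = r_p·cos α = 59.772000·cos 17.248° = 57.084071
roll angle φ = 24.803° = 0.43289401 rad
x = r_b·(cos φ + φ·sin φ) = 57.084071·(0.90775551 + 0.43289401·0.41949961) = 62.184783
y = r_b·(sin φ − φ·cos φ) = 57.084071·(0.41949961 − 0.43289401·0.90775551) = 1.514879

x=62.184783 y=1.514879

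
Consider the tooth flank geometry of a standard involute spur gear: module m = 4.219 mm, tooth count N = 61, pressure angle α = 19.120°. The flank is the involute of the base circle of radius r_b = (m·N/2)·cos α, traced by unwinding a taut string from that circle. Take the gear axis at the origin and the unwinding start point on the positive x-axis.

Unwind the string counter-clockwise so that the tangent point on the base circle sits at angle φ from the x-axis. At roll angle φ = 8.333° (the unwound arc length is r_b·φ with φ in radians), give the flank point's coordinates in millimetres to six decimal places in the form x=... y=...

pitch radius r_p = m·N/2 = 4.219·61/2 = 128.679500
base radius r_b = r_p·cos α = 128.679500·cos 19.120° = 121.580848
roll angle φ = 8.333° = 0.14543829 rad
x = r_b·(cos φ + φ·sin φ) = 121.580848·(0.98944248 + 0.14543829·0.14492610) = 122.859914
y = r_b·(sin φ − φ·cos φ) = 121.580848·(0.14492610 − 0.14543829·0.98944248) = 0.124412

x=122.859914 y=0.124412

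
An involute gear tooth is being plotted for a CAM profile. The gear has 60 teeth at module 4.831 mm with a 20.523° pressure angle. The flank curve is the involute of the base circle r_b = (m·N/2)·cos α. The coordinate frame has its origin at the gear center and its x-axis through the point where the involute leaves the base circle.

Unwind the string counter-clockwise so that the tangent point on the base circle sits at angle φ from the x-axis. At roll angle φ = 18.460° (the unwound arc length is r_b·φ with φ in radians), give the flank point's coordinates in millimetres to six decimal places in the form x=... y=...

x=142.594548 y=1.497517

pitch radius r_p = m·N/2 = 4.831·60/2 = 144.930000
base radius r_b = r_p·cos α = 144.930000·cos 20.523° = 135.731515
roll angle φ = 18.460° = 0.32218778 rad
x = r_b·(cos φ + φ·sin φ) = 135.731515·(0.94854494 + 0.32218778·0.31664252) = 142.594548
y = r_b·(sin φ − φ·cos φ) = 135.731515·(0.31664252 − 0.32218778·0.94854494) = 1.497517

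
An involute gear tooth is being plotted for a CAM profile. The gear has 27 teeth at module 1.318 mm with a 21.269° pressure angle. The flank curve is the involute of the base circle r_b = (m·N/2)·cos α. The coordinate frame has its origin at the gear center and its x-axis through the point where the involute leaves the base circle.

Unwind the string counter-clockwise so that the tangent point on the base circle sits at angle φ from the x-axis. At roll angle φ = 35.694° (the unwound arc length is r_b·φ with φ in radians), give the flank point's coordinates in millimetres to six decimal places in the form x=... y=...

pitch radius r_p = m·N/2 = 1.318·27/2 = 17.793000
base radius r_b = r_p·cos α = 17.793000·cos 21.269° = 16.581077
roll angle φ = 35.694° = 0.62297782 rad
x = r_b·(cos φ + φ·sin φ) = 16.581077·(0.81214463 + 0.62297782·0.58345617) = 19.493126
y = r_b·(sin φ − φ·cos φ) = 16.581077·(0.58345617 − 0.62297782·0.81214463) = 1.285167

x=19.493126 y=1.285167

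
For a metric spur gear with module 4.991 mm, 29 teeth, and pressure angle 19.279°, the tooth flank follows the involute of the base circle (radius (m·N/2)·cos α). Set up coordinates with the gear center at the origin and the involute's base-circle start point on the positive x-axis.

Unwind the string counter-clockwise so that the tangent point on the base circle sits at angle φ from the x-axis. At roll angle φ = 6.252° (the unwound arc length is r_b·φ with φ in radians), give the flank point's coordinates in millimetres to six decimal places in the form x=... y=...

x=68.716637 y=0.029549

pitch radius r_p = m·N/2 = 4.991·29/2 = 72.369500
base radius r_b = r_p·cos α = 72.369500·cos 19.279° = 68.311165
roll angle φ = 6.252° = 0.10911798 rad
x = r_b·(cos φ + φ·sin φ) = 68.311165·(0.99405254 + 0.10911798·0.10890157) = 68.716637
y = r_b·(sin φ − φ·cos φ) = 68.311165·(0.10890157 − 0.10911798·0.99405254) = 0.029549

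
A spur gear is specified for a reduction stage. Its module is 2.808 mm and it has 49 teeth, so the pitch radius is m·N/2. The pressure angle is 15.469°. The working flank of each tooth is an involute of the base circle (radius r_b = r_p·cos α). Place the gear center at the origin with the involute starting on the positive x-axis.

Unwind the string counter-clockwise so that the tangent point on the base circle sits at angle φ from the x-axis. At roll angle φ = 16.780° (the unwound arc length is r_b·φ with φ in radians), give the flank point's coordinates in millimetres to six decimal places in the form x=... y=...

pitch radius r_p = m·N/2 = 2.808·49/2 = 68.796000
base radius r_b = r_p·cos α = 68.796000·cos 15.469° = 66.303858
roll angle φ = 16.780° = 0.29286625 rad
x = r_b·(cos φ + φ·sin φ) = 66.303858·(0.95742033 + 0.29286625·0.28869761) = 69.086639
y = r_b·(sin φ − φ·cos φ) = 66.303858·(0.28869761 − 0.29286625·0.95742033) = 0.550422

x=69.086639 y=0.550422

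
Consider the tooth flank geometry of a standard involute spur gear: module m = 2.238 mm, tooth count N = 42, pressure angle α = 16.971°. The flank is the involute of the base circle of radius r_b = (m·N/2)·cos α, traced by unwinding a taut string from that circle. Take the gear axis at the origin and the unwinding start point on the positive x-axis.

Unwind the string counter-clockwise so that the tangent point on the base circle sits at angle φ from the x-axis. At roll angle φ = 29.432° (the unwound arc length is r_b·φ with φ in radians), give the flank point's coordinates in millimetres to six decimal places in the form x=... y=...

x=50.496535 y=1.977924

pitch radius r_p = m·N/2 = 2.238·42/2 = 46.998000
base radius r_b = r_p·cos α = 46.998000·cos 16.971° = 44.951360
roll angle φ = 29.432° = 0.51368531 rad
x = r_b·(cos φ + φ·sin φ) = 44.951360·(0.87093950 + 0.51368531·0.49139025) = 50.496535
y = r_b·(sin φ − φ·cos φ) = 44.951360·(0.49139025 − 0.51368531·0.87093950) = 1.977924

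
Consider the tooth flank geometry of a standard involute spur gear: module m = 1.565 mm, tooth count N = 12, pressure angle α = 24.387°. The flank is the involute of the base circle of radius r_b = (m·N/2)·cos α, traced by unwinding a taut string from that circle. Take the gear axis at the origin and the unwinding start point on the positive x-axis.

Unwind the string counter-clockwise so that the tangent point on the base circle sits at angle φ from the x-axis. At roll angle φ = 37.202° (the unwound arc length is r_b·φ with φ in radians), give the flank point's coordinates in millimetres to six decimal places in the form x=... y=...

pitch radius r_p = m·N/2 = 1.565·12/2 = 9.390000
base radius r_b = r_p·cos α = 9.390000·cos 24.387° = 8.552199
roll angle φ = 37.202° = 0.64929739 rad
x = r_b·(cos φ + φ·sin φ) = 8.552199·(0.79650881 + 0.64929739·0.60462692) = 10.169348
y = r_b·(sin φ − φ·cos φ) = 8.552199·(0.60462692 − 0.64929739·0.79650881) = 0.747940

x=10.169348 y=0.747940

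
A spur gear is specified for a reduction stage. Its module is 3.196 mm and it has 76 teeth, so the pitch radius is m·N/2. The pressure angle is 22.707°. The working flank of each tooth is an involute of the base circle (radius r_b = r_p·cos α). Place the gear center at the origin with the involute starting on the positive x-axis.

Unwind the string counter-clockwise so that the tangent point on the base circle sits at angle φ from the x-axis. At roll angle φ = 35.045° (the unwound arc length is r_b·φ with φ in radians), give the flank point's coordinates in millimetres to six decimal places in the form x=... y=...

x=131.071959 y=8.230117

pitch radius r_p = m·N/2 = 3.196·76/2 = 121.448000
base radius r_b = r_p·cos α = 121.448000·cos 22.707° = 112.034679
roll angle φ = 35.045° = 0.61165064 rad
x = r_b·(cos φ + φ·sin φ) = 112.034679·(0.81870131 + 0.61165064·0.57421962) = 131.071959
y = r_b·(sin φ − φ·cos φ) = 112.034679·(0.57421962 − 0.61165064·0.81870131) = 8.230117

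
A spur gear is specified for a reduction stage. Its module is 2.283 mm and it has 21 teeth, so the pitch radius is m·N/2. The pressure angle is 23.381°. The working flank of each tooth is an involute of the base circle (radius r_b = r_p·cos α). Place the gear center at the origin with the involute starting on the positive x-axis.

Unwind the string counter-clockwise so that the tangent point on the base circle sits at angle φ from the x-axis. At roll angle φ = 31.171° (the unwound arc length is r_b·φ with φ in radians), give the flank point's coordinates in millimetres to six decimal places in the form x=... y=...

pitch radius r_p = m·N/2 = 2.283·21/2 = 23.971500
base radius r_b = r_p·cos α = 23.971500·cos 23.381° = 22.003111
roll angle φ = 31.171° = 0.54403658 rad
x = r_b·(cos φ + φ·sin φ) = 22.003111·(0.85562635 + 0.54403658·0.51759400) = 25.022299
y = r_b·(sin φ − φ·cos φ) = 22.003111·(0.51759400 − 0.54403658·0.85562635) = 1.146405

x=25.022299 y=1.146405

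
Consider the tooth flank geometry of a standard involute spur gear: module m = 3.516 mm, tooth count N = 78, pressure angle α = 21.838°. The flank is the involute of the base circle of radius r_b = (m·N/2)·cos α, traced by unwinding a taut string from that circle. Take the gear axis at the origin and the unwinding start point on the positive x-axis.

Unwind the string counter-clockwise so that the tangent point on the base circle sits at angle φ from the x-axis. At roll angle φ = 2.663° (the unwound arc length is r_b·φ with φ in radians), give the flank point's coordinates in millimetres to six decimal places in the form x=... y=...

x=127.421295 y=0.004259

pitch radius r_p = m·N/2 = 3.516·78/2 = 137.124000
base radius r_b = r_p·cos α = 137.124000·cos 21.838° = 127.283889
roll angle φ = 2.663° = 0.04647812 rad
x = r_b·(cos φ + φ·sin φ) = 127.283889·(0.99892009 + 0.04647812·0.04646139) = 127.421295
y = r_b·(sin φ − φ·cos φ) = 127.283889·(0.04646139 − 0.04647812·0.99892009) = 0.004259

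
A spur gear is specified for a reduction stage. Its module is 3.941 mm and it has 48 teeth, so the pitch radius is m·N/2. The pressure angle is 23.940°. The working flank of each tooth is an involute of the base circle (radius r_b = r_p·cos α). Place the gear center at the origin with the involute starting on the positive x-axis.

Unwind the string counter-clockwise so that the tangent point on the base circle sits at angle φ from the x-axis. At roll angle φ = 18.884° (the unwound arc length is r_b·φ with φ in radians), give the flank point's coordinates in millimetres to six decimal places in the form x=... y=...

pitch radius r_p = m·N/2 = 3.941·48/2 = 94.584000
base radius r_b = r_p·cos α = 94.584000·cos 23.940° = 86.447023
roll angle φ = 18.884° = 0.32958798 rad
x = r_b·(cos φ + φ·sin φ) = 86.447023·(0.94617578 + 0.32958798·0.32365321) = 91.015573
y = r_b·(sin φ − φ·cos φ) = 86.447023·(0.32365321 − 0.32958798·0.94617578) = 1.020511

x=91.015573 y=1.020511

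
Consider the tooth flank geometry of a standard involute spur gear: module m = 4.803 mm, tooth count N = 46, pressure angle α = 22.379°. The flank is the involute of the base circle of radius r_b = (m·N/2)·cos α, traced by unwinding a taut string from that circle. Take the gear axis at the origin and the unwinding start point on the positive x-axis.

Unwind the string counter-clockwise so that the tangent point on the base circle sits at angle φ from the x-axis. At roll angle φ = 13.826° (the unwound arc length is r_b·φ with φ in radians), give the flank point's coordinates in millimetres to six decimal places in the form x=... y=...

x=105.080021 y=0.475668

pitch radius r_p = m·N/2 = 4.803·46/2 = 110.469000
base radius r_b = r_p·cos α = 110.469000·cos 22.379° = 102.149098
roll angle φ = 13.826° = 0.24130922 rad
x = r_b·(cos φ + φ·sin φ) = 102.149098·(0.97102594 + 0.24130922·0.23897412) = 105.080021
y = r_b·(sin φ − φ·cos φ) = 102.149098·(0.23897412 − 0.24130922·0.97102594) = 0.475668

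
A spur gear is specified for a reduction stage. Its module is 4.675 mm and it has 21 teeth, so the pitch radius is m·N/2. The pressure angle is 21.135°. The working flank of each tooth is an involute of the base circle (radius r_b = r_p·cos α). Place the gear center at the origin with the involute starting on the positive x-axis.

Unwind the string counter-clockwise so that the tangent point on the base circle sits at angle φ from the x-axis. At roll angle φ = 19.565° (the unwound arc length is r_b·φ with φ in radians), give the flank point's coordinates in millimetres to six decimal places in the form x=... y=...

x=48.377636 y=0.600629

pitch radius r_p = m·N/2 = 4.675·21/2 = 49.087500
base radius r_b = r_p·cos α = 49.087500·cos 21.135° = 45.785553
roll angle φ = 19.565° = 0.34147367 rad
x = r_b·(cos φ + φ·sin φ) = 45.785553·(0.94226219 + 0.34147367·0.33487604) = 48.377636
y = r_b·(sin φ − φ·cos φ) = 45.785553·(0.33487604 − 0.34147367·0.94226219) = 0.600629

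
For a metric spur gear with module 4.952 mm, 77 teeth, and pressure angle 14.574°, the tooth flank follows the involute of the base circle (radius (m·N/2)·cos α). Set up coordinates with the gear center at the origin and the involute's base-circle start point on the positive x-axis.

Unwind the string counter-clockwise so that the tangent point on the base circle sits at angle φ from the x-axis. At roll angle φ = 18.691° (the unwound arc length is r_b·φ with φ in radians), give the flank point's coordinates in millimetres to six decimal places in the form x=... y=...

x=194.075907 y=2.112600

pitch radius r_p = m·N/2 = 4.952·77/2 = 190.652000
base radius r_b = r_p·cos α = 190.652000·cos 14.574° = 184.517478
roll angle φ = 18.691° = 0.32621949 rad
x = r_b·(cos φ + φ·sin φ) = 184.517478·(0.94726063 + 0.32621949·0.32046420) = 194.075907
y = r_b·(sin φ − φ·cos φ) = 184.517478·(0.32046420 − 0.32621949·0.94726063) = 2.112600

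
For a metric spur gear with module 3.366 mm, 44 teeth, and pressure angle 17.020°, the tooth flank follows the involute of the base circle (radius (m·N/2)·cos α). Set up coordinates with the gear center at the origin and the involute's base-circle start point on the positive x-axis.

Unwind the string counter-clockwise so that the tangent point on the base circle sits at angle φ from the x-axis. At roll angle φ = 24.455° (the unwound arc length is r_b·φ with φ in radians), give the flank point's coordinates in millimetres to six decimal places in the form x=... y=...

pitch radius r_p = m·N/2 = 3.366·44/2 = 74.052000
base radius r_b = r_p·cos α = 74.052000·cos 17.020° = 70.808718
roll angle φ = 24.455° = 0.42682027 rad
x = r_b·(cos φ + φ·sin φ) = 70.808718·(0.91028669 + 0.42682027·0.41397843) = 76.967736
y = r_b·(sin φ − φ·cos φ) = 70.808718·(0.41397843 − 0.42682027·0.91028669) = 1.802055

x=76.967736 y=1.802055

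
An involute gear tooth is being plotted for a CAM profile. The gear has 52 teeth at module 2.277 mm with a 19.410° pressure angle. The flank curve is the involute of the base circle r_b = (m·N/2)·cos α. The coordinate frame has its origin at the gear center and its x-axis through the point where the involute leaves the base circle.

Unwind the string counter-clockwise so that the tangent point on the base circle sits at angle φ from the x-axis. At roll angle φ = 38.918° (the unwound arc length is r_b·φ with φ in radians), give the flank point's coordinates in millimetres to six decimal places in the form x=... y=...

pitch radius r_p = m·N/2 = 2.277·52/2 = 59.202000
base radius r_b = r_p·cos α = 59.202000·cos 19.410° = 55.837235
roll angle φ = 38.918° = 0.67924724 rad
x = r_b·(cos φ + φ·sin φ) = 55.837235·(0.77804583 + 0.67924724·0.62820752) = 67.270135
y = r_b·(sin φ − φ·cos φ) = 55.837235·(0.62820752 − 0.67924724·0.77804583) = 5.568203

x=67.270135 y=5.568203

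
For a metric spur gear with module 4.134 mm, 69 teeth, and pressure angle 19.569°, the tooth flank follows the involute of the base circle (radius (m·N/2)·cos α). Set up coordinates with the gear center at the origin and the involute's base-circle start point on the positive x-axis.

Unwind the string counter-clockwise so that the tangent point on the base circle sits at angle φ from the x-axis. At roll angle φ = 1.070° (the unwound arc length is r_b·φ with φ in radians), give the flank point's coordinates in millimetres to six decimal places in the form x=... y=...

x=134.408358 y=0.000292

pitch radius r_p = m·N/2 = 4.134·69/2 = 142.623000
base radius r_b = r_p·cos α = 142.623000·cos 19.569° = 134.384926
roll angle φ = 1.070° = 0.01867502 rad
x = r_b·(cos φ + φ·sin φ) = 134.384926·(0.99982563 + 0.01867502·0.01867394) = 134.408358
y = r_b·(sin φ − φ·cos φ) = 134.384926·(0.01867394 − 0.01867502·0.99982563) = 0.000292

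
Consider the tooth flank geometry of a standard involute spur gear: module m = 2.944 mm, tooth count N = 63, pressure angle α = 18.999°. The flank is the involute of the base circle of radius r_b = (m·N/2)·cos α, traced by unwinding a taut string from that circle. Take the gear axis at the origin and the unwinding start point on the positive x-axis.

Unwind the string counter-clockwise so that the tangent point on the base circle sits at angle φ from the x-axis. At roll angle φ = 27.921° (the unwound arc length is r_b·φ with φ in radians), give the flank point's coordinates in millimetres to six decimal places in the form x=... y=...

pitch radius r_p = m·N/2 = 2.944·63/2 = 92.736000
base radius r_b = r_p·cos α = 92.736000·cos 18.999° = 87.684138
roll angle φ = 27.921° = 0.48731338 rad
x = r_b·(cos φ + φ·sin φ) = 87.684138·(0.88359407 + 0.48731338·0.46825370) = 97.485502
y = r_b·(sin φ − φ·cos φ) = 87.684138·(0.46825370 − 0.48731338·0.88359407) = 3.302754

x=97.485502 y=3.302754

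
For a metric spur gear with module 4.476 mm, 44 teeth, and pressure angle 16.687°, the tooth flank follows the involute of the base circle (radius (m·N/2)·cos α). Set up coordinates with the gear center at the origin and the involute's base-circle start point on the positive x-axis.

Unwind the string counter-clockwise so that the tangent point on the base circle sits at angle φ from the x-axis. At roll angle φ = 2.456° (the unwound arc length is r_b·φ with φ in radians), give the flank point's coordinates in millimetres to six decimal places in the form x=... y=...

x=94.411733 y=0.002476

pitch radius r_p = m·N/2 = 4.476·44/2 = 98.472000
base radius r_b = r_p·cos α = 98.472000·cos 16.687° = 94.325115
roll angle φ = 2.456° = 0.04286529 rad
x = r_b·(cos φ + φ·sin φ) = 94.325115·(0.99908142 + 0.04286529·0.04285216) = 94.411733
y = r_b·(sin φ − φ·cos φ) = 94.325115·(0.04285216 − 0.04286529·0.99908142) = 0.002476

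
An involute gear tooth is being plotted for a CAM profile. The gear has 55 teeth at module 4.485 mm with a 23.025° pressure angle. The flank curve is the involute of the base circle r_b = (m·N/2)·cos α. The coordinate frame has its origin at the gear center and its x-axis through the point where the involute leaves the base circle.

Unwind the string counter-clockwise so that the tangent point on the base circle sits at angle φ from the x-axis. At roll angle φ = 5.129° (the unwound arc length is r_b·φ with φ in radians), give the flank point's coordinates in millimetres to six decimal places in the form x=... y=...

x=113.965629 y=0.027121

pitch radius r_p = m·N/2 = 4.485·55/2 = 123.337500
base radius r_b = r_p·cos α = 123.337500·cos 23.025° = 113.511729
roll angle φ = 5.129° = 0.08951794 rad
x = r_b·(cos φ + φ·sin φ) = 113.511729·(0.99599594 + 0.08951794·0.08939843) = 113.965629
y = r_b·(sin φ − φ·cos φ) = 113.511729·(0.08939843 − 0.08951794·0.99599594) = 0.027121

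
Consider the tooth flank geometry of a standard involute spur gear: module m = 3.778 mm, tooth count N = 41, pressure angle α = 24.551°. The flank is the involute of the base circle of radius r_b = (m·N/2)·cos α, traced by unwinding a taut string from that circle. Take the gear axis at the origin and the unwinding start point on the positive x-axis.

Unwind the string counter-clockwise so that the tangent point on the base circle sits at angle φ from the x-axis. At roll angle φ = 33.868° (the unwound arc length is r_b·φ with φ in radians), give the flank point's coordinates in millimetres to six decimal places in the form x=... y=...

x=81.699980 y=4.682639

pitch radius r_p = m·N/2 = 3.778·41/2 = 77.449000
base radius r_b = r_p·cos α = 77.449000·cos 24.551° = 70.446974
roll angle φ = 33.868° = 0.59110811 rad
x = r_b·(cos φ + φ·sin φ) = 70.446974·(0.83032366 + 0.59110811·0.55728146) = 81.699980
y = r_b·(sin φ − φ·cos φ) = 70.446974·(0.55728146 − 0.59110811·0.83032366) = 4.682639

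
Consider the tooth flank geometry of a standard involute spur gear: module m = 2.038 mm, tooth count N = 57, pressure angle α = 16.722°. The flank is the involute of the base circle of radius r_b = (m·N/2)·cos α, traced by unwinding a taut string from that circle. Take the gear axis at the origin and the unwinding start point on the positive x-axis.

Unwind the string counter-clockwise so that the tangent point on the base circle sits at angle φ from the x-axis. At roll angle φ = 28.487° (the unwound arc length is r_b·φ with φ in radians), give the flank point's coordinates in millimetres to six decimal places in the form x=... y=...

x=62.083154 y=2.223111

pitch radius r_p = m·N/2 = 2.038·57/2 = 58.083000
base radius r_b = r_p·cos α = 58.083000·cos 16.722° = 55.626791
roll angle φ = 28.487° = 0.49719194 rad
x = r_b·(cos φ + φ·sin φ) = 55.626791·(0.87892535 + 0.49719194·0.47695935) = 62.083154
y = r_b·(sin φ − φ·cos φ) = 55.626791·(0.47695935 − 0.49719194·0.87892535) = 2.223111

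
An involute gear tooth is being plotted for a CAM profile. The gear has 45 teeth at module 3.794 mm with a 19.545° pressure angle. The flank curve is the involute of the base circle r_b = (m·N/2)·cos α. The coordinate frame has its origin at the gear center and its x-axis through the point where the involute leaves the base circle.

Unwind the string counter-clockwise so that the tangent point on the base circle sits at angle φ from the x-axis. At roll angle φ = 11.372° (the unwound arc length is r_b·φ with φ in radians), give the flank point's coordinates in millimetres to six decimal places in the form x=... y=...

x=82.015157 y=0.208841

pitch radius r_p = m·N/2 = 3.794·45/2 = 85.365000
base radius r_b = r_p·cos α = 85.365000·cos 19.545° = 80.446186
roll angle φ = 11.372° = 0.19847884 rad
x = r_b·(cos φ + φ·sin φ) = 80.446186·(0.98036765 + 0.19847884·0.19717827) = 82.015157
y = r_b·(sin φ − φ·cos φ) = 80.446186·(0.19717827 − 0.19847884·0.98036765) = 0.208841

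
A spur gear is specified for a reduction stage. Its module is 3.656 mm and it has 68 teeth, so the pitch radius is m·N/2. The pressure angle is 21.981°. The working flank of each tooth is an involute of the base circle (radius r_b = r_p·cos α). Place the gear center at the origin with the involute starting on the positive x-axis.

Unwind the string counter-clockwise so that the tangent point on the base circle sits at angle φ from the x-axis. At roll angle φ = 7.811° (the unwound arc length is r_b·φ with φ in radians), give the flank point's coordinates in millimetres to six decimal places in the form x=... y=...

pitch radius r_p = m·N/2 = 3.656·68/2 = 124.304000
base radius r_b = r_p·cos α = 124.304000·cos 21.981° = 115.268097
roll angle φ = 7.811° = 0.13632767 rad
x = r_b·(cos φ + φ·sin φ) = 115.268097·(0.99072177 + 0.13632767·0.13590578) = 116.334268
y = r_b·(sin φ − φ·cos φ) = 115.268097·(0.13590578 − 0.13632767·0.99072177) = 0.097170

x=116.334268 y=0.097170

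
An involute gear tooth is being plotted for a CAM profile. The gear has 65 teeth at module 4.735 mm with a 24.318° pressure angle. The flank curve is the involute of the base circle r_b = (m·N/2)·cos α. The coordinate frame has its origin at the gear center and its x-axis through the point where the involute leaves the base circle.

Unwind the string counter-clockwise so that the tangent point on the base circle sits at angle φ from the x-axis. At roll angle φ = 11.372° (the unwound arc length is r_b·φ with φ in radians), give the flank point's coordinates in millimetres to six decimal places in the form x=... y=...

x=142.968699 y=0.364051

pitch radius r_p = m·N/2 = 4.735·65/2 = 153.887500
base radius r_b = r_p·cos α = 153.887500·cos 24.318° = 140.233670
roll angle φ = 11.372° = 0.19847884 rad
x = r_b·(cos φ + φ·sin φ) = 140.233670·(0.98036765 + 0.19847884·0.19717827) = 142.968699
y = r_b·(sin φ − φ·cos φ) = 140.233670·(0.19717827 − 0.19847884·0.98036765) = 0.364051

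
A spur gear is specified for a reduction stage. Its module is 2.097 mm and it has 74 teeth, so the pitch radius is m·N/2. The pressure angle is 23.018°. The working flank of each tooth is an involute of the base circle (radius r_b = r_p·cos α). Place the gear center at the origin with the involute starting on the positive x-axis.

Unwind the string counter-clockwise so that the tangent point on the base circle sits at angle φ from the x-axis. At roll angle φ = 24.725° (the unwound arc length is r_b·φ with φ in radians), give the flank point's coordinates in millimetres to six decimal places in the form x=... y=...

pitch radius r_p = m·N/2 = 2.097·74/2 = 77.589000
base radius r_b = r_p·cos α = 77.589000·cos 23.018° = 71.411523
roll angle φ = 24.725° = 0.43153266 rad
x = r_b·(cos φ + φ·sin φ) = 71.411523·(0.90832576 + 0.43153266·0.41826345) = 77.754302
y = r_b·(sin φ − φ·cos φ) = 71.411523·(0.41826345 − 0.43153266·0.90832576) = 1.877496

x=77.754302 y=1.877496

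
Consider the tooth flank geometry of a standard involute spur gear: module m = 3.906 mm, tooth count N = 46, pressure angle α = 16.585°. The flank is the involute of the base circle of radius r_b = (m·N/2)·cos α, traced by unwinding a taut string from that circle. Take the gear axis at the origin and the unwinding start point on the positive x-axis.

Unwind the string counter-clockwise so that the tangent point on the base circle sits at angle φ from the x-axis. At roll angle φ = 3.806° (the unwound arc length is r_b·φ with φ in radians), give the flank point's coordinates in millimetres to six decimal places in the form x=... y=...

x=86.290253 y=0.008409

pitch radius r_p = m·N/2 = 3.906·46/2 = 89.838000
base radius r_b = r_p·cos α = 89.838000·cos 16.585° = 86.100500
roll angle φ = 3.806° = 0.06642723 rad
x = r_b·(cos φ + φ·sin φ) = 86.100500·(0.99779452 + 0.06642723·0.06637839) = 86.290253
y = r_b·(sin φ − φ·cos φ) = 86.100500·(0.06637839 − 0.06642723·0.99779452) = 0.008409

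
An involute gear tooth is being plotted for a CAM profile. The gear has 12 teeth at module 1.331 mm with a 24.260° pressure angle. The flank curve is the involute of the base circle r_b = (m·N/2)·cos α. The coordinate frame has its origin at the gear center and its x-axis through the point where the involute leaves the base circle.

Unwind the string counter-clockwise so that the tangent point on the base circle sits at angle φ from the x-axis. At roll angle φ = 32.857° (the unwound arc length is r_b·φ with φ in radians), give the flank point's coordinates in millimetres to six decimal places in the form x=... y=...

pitch radius r_p = m·N/2 = 1.331·12/2 = 7.986000
base radius r_b = r_p·cos α = 7.986000·cos 24.260° = 7.280759
roll angle φ = 32.857° = 0.57346283 rad
x = r_b·(cos φ + φ·sin φ) = 7.280759·(0.84002728 + 0.57346283·0.54254417) = 8.381291
y = r_b·(sin φ − φ·cos φ) = 7.280759·(0.54254417 − 0.57346283·0.84002728) = 0.442814

x=8.381291 y=0.442814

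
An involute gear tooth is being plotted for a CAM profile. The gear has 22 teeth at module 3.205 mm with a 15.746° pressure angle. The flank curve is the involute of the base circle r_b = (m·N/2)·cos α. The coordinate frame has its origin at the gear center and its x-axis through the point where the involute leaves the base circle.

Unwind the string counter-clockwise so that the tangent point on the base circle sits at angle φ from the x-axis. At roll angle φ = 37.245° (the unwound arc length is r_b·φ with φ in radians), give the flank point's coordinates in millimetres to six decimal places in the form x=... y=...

pitch radius r_p = m·N/2 = 3.205·22/2 = 35.255000
base radius r_b = r_p·cos α = 35.255000·cos 15.746° = 33.932027
roll angle φ = 37.245° = 0.65004788 rad
x = r_b·(cos φ + φ·sin φ) = 33.932027·(0.79605482 + 0.65004788·0.60522452) = 40.361459
y = r_b·(sin φ − φ·cos φ) = 33.932027·(0.60522452 − 0.65004788·0.79605482) = 2.977562

x=40.361459 y=2.977562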